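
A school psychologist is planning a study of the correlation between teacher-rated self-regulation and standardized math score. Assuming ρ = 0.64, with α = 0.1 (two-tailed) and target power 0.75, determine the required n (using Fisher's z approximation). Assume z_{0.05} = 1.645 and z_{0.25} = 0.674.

Fisher's z: C = ½·ln((1+r)/(1−r)) = ½·ln(4.5556) = 0.7582.
n = ((z_{α/2} + z_β)/C)² + 3.
(1.645 + 0.674) / 0.7582 = 2.319 / 0.7582 = 3.059.
n = 3.059² + 3 = 9.35 + 3 = 12.4.
Round up.

n = 13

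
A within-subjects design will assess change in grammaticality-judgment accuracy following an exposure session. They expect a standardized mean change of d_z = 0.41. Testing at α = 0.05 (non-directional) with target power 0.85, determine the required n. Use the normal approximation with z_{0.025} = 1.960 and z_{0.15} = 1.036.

For a paired (one-sample on differences) test: n = ((z_{α/2} + z_β) / d)².
z_{α/2} + z_β = 1.960 + 1.036 = 2.996.
n = (2.996 / 0.41)² = 7.307² = 53.40.
Round up.

n = 54 pairs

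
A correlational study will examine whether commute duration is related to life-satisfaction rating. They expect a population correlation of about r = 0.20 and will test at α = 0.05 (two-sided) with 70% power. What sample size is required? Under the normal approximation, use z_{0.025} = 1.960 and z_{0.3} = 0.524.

n = 154

Fisher's z: C = ½·ln((1+r)/(1−r)) = ½·ln(1.5000) = 0.2027.
n = ((z_{α/2} + z_β)/C)² + 3.
(1.960 + 0.524) / 0.2027 = 2.484 / 0.2027 = 12.255.
n = 12.255² + 3 = 150.17 + 3 = 153.2.
Round up.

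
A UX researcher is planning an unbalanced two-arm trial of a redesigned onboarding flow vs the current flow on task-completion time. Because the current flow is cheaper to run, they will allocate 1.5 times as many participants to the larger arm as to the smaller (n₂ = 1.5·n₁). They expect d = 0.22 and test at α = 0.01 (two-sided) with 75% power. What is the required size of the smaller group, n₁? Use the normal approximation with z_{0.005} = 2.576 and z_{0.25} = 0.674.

n₁ = 364

With allocation ratio k = n₂/n₁ = 1.5, Var(x̄₁−x̄₂) = σ²(1/n₁ + 1/(k·n₁)) = σ²·(k+1)/(k·n₁).
So n₁ = (1 + 1/k)·((z_{α/2} + z_β)/d)² = 1.667 × (3.250/0.22)².
n₁ = 1.667 × 218.23 = 363.7.
Round up: n₁ = 364, giving n₂ = 1.5 × 364 = 546.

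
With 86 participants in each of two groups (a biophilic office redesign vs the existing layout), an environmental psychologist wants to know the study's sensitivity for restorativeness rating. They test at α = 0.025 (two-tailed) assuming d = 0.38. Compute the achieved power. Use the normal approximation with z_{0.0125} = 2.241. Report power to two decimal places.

For two equal groups, power = Φ(d·√(n/2) − z_{α/2}).
d·√(n/2) = 0.38 × √(86/2) = 0.38 × 6.557 = 2.492.
z_β = 2.492 − 2.241 = 0.251.
Power = Φ(0.251) = 0.599.

power ≈ 0.60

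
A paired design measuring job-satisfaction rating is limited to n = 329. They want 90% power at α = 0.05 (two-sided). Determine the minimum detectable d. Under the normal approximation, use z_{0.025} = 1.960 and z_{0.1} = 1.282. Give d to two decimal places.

For a single sample (or paired design) of n = 329: d_min = (z_{α/2} + z_β)/√n.
z-sum = 1.960 + 1.282 = 3.242.
d_min = 3.242 / √329 = 3.242 / 18.138 = 0.179.

d_min ≈ 0.18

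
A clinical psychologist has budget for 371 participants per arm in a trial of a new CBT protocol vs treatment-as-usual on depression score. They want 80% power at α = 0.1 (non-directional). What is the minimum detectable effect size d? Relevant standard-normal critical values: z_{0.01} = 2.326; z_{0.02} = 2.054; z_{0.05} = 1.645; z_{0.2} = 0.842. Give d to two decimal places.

d_min ≈ 0.18

For two independent groups of n = 371 each: d_min = (z_{α/2} + z_β)·√(2/n).
z-sum = 1.645 + 0.842 = 2.487.
d_min = 2.487 × √(2/371) = 2.487 × 0.0734 = 0.183.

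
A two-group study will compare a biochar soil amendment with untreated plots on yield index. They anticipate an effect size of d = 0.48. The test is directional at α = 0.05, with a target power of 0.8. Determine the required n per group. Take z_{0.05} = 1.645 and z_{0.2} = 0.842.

n = 54 per group

For two independent groups with equal n: n = 2·((z_{α} + z_β) / d)².
z_{α} + z_β = 1.645 + 0.842 = 2.487.
n = 2 × (2.487 / 0.48)² = 2 × 5.181² = 2 × 26.85 = 53.7.
Round up to the next whole participant.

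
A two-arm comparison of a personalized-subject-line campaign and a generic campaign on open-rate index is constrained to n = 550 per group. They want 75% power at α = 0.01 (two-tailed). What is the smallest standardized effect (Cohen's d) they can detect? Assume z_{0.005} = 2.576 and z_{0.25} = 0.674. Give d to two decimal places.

For two independent groups of n = 550 each: d_min = (z_{α/2} + z_β)·√(2/n).
z-sum = 2.576 + 0.674 = 3.250.
d_min = 3.250 × √(2/550) = 3.250 × 0.0603 = 0.196.

d_min ≈ 0.20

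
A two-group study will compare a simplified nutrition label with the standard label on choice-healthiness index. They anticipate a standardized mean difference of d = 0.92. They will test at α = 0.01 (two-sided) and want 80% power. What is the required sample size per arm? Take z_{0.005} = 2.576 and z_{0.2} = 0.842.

For two independent groups with equal n: n = 2·((z_{α/2} + z_β) / d)².
z_{α/2} + z_β = 2.576 + 0.842 = 3.418.
n = 2 × (3.418 / 0.92)² = 2 × 3.715² = 2 × 13.80 = 27.6.
Round up to the next whole participant.

n = 28 per group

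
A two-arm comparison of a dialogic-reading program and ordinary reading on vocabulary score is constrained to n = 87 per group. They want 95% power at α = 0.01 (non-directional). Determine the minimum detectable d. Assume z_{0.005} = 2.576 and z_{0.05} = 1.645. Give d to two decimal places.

For two independent groups of n = 87 each: d_min = (z_{α/2} + z_β)·√(2/n).
z-sum = 2.576 + 1.645 = 4.221.
d_min = 4.221 × √(2/87) = 4.221 × 0.1516 = 0.640.

d_min ≈ 0.64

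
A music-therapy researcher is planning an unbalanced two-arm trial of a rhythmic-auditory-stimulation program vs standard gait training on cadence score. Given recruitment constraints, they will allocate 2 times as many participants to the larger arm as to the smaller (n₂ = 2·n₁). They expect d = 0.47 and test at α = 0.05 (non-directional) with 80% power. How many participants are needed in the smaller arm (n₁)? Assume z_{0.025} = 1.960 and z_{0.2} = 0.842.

With allocation ratio k = n₂/n₁ = 2, Var(x̄₁−x̄₂) = σ²(1/n₁ + 1/(k·n₁)) = σ²·(k+1)/(k·n₁).
So n₁ = (1 + 1/k)·((z_{α/2} + z_β)/d)² = 1.500 × (2.802/0.47)².
n₁ = 1.500 × 35.54 = 53.3.
Round up: n₁ = 54, giving n₂ = 2 × 54 = 108.

n₁ = 54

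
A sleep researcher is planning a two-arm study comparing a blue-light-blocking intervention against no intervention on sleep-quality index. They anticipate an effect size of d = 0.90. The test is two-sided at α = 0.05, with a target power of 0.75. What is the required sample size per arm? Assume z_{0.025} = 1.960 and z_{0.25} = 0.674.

For two independent groups with equal n: n = 2·((z_{α/2} + z_β) / d)².
z_{α/2} + z_β = 1.960 + 0.674 = 2.634.
n = 2 × (2.634 / 0.90)² = 2 × 2.927² = 2 × 8.57 = 17.1.
Round up to the next whole participant.

n = 18 per group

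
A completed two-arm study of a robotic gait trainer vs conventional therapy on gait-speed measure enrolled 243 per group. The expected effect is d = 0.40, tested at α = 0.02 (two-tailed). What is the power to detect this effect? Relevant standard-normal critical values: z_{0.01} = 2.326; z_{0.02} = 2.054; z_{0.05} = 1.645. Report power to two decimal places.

power ≈ 0.98

For two equal groups, power = Φ(d·√(n/2) − z_{α/2}).
d·√(n/2) = 0.40 × √(243/2) = 0.40 × 11.023 = 4.409.
z_β = 4.409 − 2.326 = 2.083.
Power = Φ(2.083) = 0.981.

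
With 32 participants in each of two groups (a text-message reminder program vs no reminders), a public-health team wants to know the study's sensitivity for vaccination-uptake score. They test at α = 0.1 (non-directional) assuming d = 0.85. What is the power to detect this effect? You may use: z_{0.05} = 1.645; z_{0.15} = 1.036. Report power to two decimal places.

For two equal groups, power = Φ(d·√(n/2) − z_{α/2}).
d·√(n/2) = 0.85 × √(32/2) = 0.85 × 4.000 = 3.400.
z_β = 3.400 − 1.645 = 1.755.
Power = Φ(1.755) = 0.960.

power ≈ 0.96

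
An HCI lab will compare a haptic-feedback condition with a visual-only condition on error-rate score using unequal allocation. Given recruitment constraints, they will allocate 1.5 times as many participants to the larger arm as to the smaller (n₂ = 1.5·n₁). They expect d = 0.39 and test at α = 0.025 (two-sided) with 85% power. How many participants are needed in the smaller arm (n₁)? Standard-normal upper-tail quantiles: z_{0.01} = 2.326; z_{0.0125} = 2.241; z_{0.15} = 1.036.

n₁ = 118

With allocation ratio k = n₂/n₁ = 1.5, Var(x̄₁−x̄₂) = σ²(1/n₁ + 1/(k·n₁)) = σ²·(k+1)/(k·n₁).
So n₁ = (1 + 1/k)·((z_{α/2} + z_β)/d)² = 1.667 × (3.277/0.39)².
n₁ = 1.667 × 70.60 = 117.7.
Round up: n₁ = 118, giving n₂ = 1.5 × 118 = 177.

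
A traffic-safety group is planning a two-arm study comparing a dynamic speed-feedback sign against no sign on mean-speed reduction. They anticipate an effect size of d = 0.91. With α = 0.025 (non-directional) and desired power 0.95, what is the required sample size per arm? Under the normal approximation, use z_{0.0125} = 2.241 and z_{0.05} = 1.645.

n = 37 per group

For two independent groups with equal n: n = 2·((z_{α/2} + z_β) / d)².
z_{α/2} + z_β = 2.241 + 1.645 = 3.886.
n = 2 × (3.886 / 0.91)² = 2 × 4.270² = 2 × 18.24 = 36.5.
Round up to the next whole participant.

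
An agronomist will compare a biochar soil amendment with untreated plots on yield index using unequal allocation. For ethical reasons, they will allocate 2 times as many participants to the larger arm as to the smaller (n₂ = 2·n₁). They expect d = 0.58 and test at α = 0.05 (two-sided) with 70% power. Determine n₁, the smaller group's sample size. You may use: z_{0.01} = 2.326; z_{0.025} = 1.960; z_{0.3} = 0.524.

With allocation ratio k = n₂/n₁ = 2, Var(x̄₁−x̄₂) = σ²(1/n₁ + 1/(k·n₁)) = σ²·(k+1)/(k·n₁).
So n₁ = (1 + 1/k)·((z_{α/2} + z_β)/d)² = 1.500 × (2.484/0.58)².
n₁ = 1.500 × 18.34 = 27.5.
Round up: n₁ = 28, giving n₂ = 2 × 28 = 56.

n₁ = 28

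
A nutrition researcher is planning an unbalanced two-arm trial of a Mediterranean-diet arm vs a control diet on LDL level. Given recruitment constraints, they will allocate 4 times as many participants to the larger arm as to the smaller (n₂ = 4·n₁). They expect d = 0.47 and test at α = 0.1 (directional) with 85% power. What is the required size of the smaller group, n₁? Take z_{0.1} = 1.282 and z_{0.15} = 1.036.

n₁ = 31

With allocation ratio k = n₂/n₁ = 4, Var(x̄₁−x̄₂) = σ²(1/n₁ + 1/(k·n₁)) = σ²·(k+1)/(k·n₁).
So n₁ = (1 + 1/k)·((z_{α} + z_β)/d)² = 1.250 × (2.318/0.47)².
n₁ = 1.250 × 24.32 = 30.4.
Round up: n₁ = 31, giving n₂ = 4 × 31 = 124.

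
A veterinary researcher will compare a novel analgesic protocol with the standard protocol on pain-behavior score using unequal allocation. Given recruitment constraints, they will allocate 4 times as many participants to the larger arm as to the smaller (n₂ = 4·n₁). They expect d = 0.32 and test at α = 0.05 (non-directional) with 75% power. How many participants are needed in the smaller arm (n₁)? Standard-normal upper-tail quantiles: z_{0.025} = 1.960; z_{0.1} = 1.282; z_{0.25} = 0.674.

With allocation ratio k = n₂/n₁ = 4, Var(x̄₁−x̄₂) = σ²(1/n₁ + 1/(k·n₁)) = σ²·(k+1)/(k·n₁).
So n₁ = (1 + 1/k)·((z_{α/2} + z_β)/d)² = 1.250 × (2.634/0.32)².
n₁ = 1.250 × 67.75 = 84.7.
Round up: n₁ = 85, giving n₂ = 4 × 85 = 340.

n₁ = 85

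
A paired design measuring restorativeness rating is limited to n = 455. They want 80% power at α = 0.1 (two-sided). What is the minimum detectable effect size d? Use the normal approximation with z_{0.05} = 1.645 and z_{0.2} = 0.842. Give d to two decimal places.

d_min ≈ 0.12

For a single sample (or paired design) of n = 455: d_min = (z_{α/2} + z_β)/√n.
z-sum = 1.645 + 0.842 = 2.487.
d_min = 2.487 / √455 = 2.487 / 21.331 = 0.117.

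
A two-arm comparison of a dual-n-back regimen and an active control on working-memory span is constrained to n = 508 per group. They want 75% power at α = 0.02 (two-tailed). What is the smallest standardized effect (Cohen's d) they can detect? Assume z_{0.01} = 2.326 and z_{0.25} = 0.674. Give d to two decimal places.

For two independent groups of n = 508 each: d_min = (z_{α/2} + z_β)·√(2/n).
z-sum = 2.326 + 0.674 = 3.000.
d_min = 3.000 × √(2/508) = 3.000 × 0.0627 = 0.188.

d_min ≈ 0.19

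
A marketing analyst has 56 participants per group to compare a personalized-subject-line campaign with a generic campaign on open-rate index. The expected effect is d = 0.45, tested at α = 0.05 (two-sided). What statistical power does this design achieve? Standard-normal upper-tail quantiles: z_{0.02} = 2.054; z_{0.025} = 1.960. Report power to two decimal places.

power ≈ 0.66

For two equal groups, power = Φ(d·√(n/2) − z_{α/2}).
d·√(n/2) = 0.45 × √(56/2) = 0.45 × 5.292 = 2.381.
z_β = 2.381 − 1.960 = 0.421.
Power = Φ(0.421) = 0.663.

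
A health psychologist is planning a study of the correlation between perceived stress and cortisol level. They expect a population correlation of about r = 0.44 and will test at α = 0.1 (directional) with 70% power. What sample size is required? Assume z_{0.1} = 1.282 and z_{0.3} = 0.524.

n = 18

Fisher's z: C = ½·ln((1+r)/(1−r)) = ½·ln(2.5714) = 0.4722.
n = ((z_{α} + z_β)/C)² + 3.
(1.282 + 0.524) / 0.4722 = 1.806 / 0.4722 = 3.825.
n = 3.825² + 3 = 14.63 + 3 = 17.6.
Round up.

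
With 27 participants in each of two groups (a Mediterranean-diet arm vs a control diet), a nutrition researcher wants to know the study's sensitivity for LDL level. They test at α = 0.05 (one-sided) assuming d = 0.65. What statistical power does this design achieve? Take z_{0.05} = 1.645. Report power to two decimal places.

power ≈ 0.77

For two equal groups, power = Φ(d·√(n/2) − z_{α}).
d·√(n/2) = 0.65 × √(27/2) = 0.65 × 3.674 = 2.388.
z_β = 2.388 − 1.645 = 0.743.
Power = Φ(0.743) = 0.771.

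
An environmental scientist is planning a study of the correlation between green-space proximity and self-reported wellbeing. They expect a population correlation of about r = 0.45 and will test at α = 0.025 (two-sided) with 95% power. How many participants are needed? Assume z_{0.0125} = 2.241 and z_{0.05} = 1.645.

Fisher's z: C = ½·ln((1+r)/(1−r)) = ½·ln(2.6364) = 0.4847.
n = ((z_{α/2} + z_β)/C)² + 3.
(2.241 + 1.645) / 0.4847 = 3.886 / 0.4847 = 8.017.
n = 8.017² + 3 = 64.28 + 3 = 67.3.
Round up.

n = 68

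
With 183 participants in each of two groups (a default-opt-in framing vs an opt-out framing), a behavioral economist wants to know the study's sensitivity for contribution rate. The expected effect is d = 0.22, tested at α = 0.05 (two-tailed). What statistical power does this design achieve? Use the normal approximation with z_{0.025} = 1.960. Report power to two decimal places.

power ≈ 0.56

For two equal groups, power = Φ(d·√(n/2) − z_{α/2}).
d·√(n/2) = 0.22 × √(183/2) = 0.22 × 9.566 = 2.104.
z_β = 2.104 − 1.960 = 0.144.
Power = Φ(0.144) = 0.557.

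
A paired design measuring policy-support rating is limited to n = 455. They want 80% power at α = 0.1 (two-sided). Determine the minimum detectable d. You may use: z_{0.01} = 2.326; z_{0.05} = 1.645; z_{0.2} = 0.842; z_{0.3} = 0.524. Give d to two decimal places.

d_min ≈ 0.12

For a single sample (or paired design) of n = 455: d_min = (z_{α/2} + z_β)/√n.
z-sum = 1.645 + 0.842 = 2.487.
d_min = 2.487 / √455 = 2.487 / 21.331 = 0.117.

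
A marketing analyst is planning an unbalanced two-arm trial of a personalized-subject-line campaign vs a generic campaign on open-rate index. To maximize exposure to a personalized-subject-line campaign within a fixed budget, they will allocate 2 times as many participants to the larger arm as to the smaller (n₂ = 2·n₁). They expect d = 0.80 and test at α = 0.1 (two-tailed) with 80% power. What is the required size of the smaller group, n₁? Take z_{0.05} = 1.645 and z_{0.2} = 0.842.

n₁ = 15

With allocation ratio k = n₂/n₁ = 2, Var(x̄₁−x̄₂) = σ²(1/n₁ + 1/(k·n₁)) = σ²·(k+1)/(k·n₁).
So n₁ = (1 + 1/k)·((z_{α/2} + z_β)/d)² = 1.500 × (2.487/0.80)².
n₁ = 1.500 × 9.66 = 14.5.
Round up: n₁ = 15, giving n₂ = 2 × 15 = 30.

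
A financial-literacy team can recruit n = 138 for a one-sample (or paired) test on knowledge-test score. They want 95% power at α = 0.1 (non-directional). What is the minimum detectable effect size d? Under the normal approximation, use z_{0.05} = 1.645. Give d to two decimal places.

d_min ≈ 0.28

For a single sample (or paired design) of n = 138: d_min = (z_{α/2} + z_β)/√n.
z-sum = 1.645 + 1.645 = 3.290.
d_min = 3.290 / √138 = 3.290 / 11.747 = 0.280.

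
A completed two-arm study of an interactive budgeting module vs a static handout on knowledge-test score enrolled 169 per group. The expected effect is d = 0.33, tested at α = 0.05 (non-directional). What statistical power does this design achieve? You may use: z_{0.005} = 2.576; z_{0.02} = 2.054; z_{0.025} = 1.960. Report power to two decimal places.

power ≈ 0.86

For two equal groups, power = Φ(d·√(n/2) − z_{α/2}).
d·√(n/2) = 0.33 × √(169/2) = 0.33 × 9.192 = 3.033.
z_β = 3.033 − 1.960 = 1.073.
Power = Φ(1.073) = 0.858.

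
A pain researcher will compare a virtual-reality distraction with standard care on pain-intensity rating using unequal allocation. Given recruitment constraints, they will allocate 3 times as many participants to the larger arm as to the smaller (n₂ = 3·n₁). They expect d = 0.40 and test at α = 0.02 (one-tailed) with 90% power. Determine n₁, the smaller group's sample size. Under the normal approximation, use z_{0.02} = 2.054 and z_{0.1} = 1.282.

n₁ = 93

With allocation ratio k = n₂/n₁ = 3, Var(x̄₁−x̄₂) = σ²(1/n₁ + 1/(k·n₁)) = σ²·(k+1)/(k·n₁).
So n₁ = (1 + 1/k)·((z_{α} + z_β)/d)² = 1.333 × (3.336/0.40)².
n₁ = 1.333 × 69.56 = 92.7.
Round up: n₁ = 93, giving n₂ = 3 × 93 = 279.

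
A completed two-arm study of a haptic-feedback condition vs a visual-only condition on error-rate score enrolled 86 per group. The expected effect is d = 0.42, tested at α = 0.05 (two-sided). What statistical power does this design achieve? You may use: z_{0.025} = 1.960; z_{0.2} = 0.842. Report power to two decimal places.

For two equal groups, power = Φ(d·√(n/2) − z_{α/2}).
d·√(n/2) = 0.42 × √(86/2) = 0.42 × 6.557 = 2.754.
z_β = 2.754 − 1.960 = 0.794.
Power = Φ(0.794) = 0.786.

power ≈ 0.79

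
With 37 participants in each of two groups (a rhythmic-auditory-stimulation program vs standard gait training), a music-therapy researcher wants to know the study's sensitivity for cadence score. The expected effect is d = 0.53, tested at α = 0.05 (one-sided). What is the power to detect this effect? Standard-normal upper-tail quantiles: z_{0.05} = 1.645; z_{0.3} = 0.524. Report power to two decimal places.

power ≈ 0.74

For two equal groups, power = Φ(d·√(n/2) − z_{α}).
d·√(n/2) = 0.53 × √(37/2) = 0.53 × 4.301 = 2.280.
z_β = 2.280 − 1.645 = 0.635.
Power = Φ(0.635) = 0.737.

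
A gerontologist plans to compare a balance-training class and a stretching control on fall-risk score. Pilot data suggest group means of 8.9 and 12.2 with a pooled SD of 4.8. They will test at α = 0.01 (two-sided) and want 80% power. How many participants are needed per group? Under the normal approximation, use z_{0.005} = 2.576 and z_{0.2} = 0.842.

n = 50 per group

Cohen's d = |M₁ − M₂| / SD_pooled = |8.9 − 12.2| / 4.8 = 3.3 / 4.8 = 0.687.
For two independent groups with equal n: n = 2·((z_{α/2} + z_β) / d)².
z_{α/2} + z_β = 2.576 + 0.842 = 3.418.
n = 2 × (3.418 / 0.687)² = 2 × 4.975² = 2 × 24.75 = 49.5.
Round up to the next whole participant.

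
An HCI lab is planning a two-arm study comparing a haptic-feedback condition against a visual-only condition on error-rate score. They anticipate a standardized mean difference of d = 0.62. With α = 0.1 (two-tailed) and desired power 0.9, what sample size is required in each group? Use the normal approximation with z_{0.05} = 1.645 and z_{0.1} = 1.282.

For two independent groups with equal n: n = 2·((z_{α/2} + z_β) / d)².
z_{α/2} + z_β = 1.645 + 1.282 = 2.927.
n = 2 × (2.927 / 0.62)² = 2 × 4.721² = 2 × 22.29 = 44.6.
Round up to the next whole participant.

n = 45 per group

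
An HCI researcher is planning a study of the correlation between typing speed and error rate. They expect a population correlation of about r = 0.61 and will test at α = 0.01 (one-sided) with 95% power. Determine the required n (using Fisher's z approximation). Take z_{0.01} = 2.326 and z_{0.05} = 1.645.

n = 35

Fisher's z: C = ½·ln((1+r)/(1−r)) = ½·ln(4.1282) = 0.7089.
n = ((z_{α} + z_β)/C)² + 3.
(2.326 + 1.645) / 0.7089 = 3.971 / 0.7089 = 5.602.
n = 5.602² + 3 = 31.38 + 3 = 34.4.
Round up.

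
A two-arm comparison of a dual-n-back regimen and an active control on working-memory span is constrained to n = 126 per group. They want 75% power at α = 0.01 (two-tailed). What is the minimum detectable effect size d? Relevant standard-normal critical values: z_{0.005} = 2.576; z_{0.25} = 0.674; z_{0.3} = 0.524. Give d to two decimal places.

For two independent groups of n = 126 each: d_min = (z_{α/2} + z_β)·√(2/n).
z-sum = 2.576 + 0.674 = 3.250.
d_min = 3.250 × √(2/126) = 3.250 × 0.1260 = 0.409.

d_min ≈ 0.41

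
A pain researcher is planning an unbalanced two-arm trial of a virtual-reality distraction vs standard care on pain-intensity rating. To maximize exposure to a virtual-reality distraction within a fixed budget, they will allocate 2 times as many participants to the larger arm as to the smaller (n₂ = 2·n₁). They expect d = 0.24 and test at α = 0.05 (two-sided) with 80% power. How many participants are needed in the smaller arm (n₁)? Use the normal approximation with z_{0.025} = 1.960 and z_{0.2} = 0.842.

n₁ = 205

With allocation ratio k = n₂/n₁ = 2, Var(x̄₁−x̄₂) = σ²(1/n₁ + 1/(k·n₁)) = σ²·(k+1)/(k·n₁).
So n₁ = (1 + 1/k)·((z_{α/2} + z_β)/d)² = 1.500 × (2.802/0.24)².
n₁ = 1.500 × 136.31 = 204.5.
Round up: n₁ = 205, giving n₂ = 2 × 205 = 410.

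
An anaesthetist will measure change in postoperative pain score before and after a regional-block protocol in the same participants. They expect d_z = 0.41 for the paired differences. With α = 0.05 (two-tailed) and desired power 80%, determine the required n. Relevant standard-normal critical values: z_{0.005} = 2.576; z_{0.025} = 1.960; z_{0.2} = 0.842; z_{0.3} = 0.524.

For a paired (one-sample on differences) test: n = ((z_{α/2} + z_β) / d)².
z_{α/2} + z_β = 1.960 + 0.842 = 2.802.
n = (2.802 / 0.41)² = 6.834² = 46.71.
Round up.

n = 47 pairs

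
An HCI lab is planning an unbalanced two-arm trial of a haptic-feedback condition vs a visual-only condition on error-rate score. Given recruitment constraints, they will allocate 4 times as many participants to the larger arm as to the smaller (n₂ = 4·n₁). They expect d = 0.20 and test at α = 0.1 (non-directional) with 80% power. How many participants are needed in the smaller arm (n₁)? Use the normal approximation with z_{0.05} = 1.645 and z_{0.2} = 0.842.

n₁ = 194

With allocation ratio k = n₂/n₁ = 4, Var(x̄₁−x̄₂) = σ²(1/n₁ + 1/(k·n₁)) = σ²·(k+1)/(k·n₁).
So n₁ = (1 + 1/k)·((z_{α/2} + z_β)/d)² = 1.250 × (2.487/0.20)².
n₁ = 1.250 × 154.63 = 193.3.
Round up: n₁ = 194, giving n₂ = 4 × 194 = 776.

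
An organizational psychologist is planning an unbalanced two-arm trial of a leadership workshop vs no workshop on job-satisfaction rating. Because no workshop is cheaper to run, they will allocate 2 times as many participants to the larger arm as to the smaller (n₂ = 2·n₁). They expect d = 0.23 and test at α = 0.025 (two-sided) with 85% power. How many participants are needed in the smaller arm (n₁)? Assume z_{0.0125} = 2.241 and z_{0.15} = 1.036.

With allocation ratio k = n₂/n₁ = 2, Var(x̄₁−x̄₂) = σ²(1/n₁ + 1/(k·n₁)) = σ²·(k+1)/(k·n₁).
So n₁ = (1 + 1/k)·((z_{α/2} + z_β)/d)² = 1.500 × (3.277/0.23)².
n₁ = 1.500 × 203.00 = 304.5.
Round up: n₁ = 305, giving n₂ = 2 × 305 = 610.

n₁ = 305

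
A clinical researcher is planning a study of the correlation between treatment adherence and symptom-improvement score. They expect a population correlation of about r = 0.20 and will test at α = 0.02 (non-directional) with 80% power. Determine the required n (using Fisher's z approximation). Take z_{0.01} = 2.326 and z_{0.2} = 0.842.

Fisher's z: C = ½·ln((1+r)/(1−r)) = ½·ln(1.5000) = 0.2027.
n = ((z_{α/2} + z_β)/C)² + 3.
(2.326 + 0.842) / 0.2027 = 3.168 / 0.2027 = 15.629.
n = 15.629² + 3 = 244.27 + 3 = 247.3.
Round up.

n = 248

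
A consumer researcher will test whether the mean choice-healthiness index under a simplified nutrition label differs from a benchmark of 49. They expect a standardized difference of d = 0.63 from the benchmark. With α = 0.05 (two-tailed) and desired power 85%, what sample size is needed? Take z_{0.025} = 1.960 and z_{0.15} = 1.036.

n = 23

For a one-sample test: n = ((z_{α/2} + z_β) / d)².
z_{α/2} + z_β = 1.960 + 1.036 = 2.996.
n = (2.996 / 0.63)² = 4.756² = 22.62.
Round up.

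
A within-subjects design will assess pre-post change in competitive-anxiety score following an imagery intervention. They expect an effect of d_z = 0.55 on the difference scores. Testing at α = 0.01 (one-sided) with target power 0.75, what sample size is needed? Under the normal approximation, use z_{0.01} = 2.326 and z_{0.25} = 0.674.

For a paired (one-sample on differences) test: n = ((z_{α} + z_β) / d)².
z_{α} + z_β = 2.326 + 0.674 = 3.000.
n = (3.000 / 0.55)² = 5.455² = 29.75.
Round up.

n = 30 pairs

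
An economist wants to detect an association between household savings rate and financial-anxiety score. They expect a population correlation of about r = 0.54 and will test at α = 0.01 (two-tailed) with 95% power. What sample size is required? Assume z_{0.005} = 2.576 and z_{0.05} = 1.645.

Fisher's z: C = ½·ln((1+r)/(1−r)) = ½·ln(3.3478) = 0.6042.
n = ((z_{α/2} + z_β)/C)² + 3.
(2.576 + 1.645) / 0.6042 = 4.221 / 0.6042 = 6.986.
n = 6.986² + 3 = 48.81 + 3 = 51.8.
Round up.

n = 52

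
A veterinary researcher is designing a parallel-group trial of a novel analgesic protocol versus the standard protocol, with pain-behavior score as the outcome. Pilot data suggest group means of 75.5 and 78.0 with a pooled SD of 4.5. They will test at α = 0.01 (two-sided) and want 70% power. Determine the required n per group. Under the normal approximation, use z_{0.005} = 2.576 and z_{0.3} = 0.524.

n = 63 per group

Cohen's d = |M₁ − M₂| / SD_pooled = |75.5 − 78.0| / 4.5 = 2.5 / 4.5 = 0.556.
For two independent groups with equal n: n = 2·((z_{α/2} + z_β) / d)².
z_{α/2} + z_β = 2.576 + 0.524 = 3.100.
n = 2 × (3.100 / 0.556)² = 2 × 5.576² = 2 × 31.09 = 62.2.
Round up to the next whole participant.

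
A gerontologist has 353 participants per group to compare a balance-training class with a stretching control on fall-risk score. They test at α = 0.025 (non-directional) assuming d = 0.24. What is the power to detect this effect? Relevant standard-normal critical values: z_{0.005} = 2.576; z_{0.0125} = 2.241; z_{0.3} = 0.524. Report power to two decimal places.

power ≈ 0.83

For two equal groups, power = Φ(d·√(n/2) − z_{α/2}).
d·√(n/2) = 0.24 × √(353/2) = 0.24 × 13.285 = 3.188.
z_β = 3.188 − 2.241 = 0.947.
Power = Φ(0.947) = 0.828.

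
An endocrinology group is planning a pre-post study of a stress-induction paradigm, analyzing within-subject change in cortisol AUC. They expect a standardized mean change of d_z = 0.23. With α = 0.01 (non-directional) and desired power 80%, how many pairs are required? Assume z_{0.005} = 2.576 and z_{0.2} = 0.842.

For a paired (one-sample on differences) test: n = ((z_{α/2} + z_β) / d)².
z_{α/2} + z_β = 2.576 + 0.842 = 3.418.
n = (3.418 / 0.23)² = 14.861² = 220.85.
Round up.

n = 221 pairs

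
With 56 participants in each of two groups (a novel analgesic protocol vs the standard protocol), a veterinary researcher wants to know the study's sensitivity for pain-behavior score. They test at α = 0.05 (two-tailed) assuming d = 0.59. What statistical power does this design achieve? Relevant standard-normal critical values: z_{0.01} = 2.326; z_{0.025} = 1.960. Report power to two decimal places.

For two equal groups, power = Φ(d·√(n/2) − z_{α/2}).
d·√(n/2) = 0.59 × √(56/2) = 0.59 × 5.292 = 3.122.
z_β = 3.122 − 1.960 = 1.162.
Power = Φ(1.162) = 0.877.

power ≈ 0.88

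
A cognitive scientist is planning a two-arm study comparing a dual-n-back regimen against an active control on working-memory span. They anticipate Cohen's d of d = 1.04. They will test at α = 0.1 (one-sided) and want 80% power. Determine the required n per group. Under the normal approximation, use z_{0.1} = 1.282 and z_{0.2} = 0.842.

For two independent groups with equal n: n = 2·((z_{α} + z_β) / d)².
z_{α} + z_β = 1.282 + 0.842 = 2.124.
n = 2 × (2.124 / 1.04)² = 2 × 2.042² = 2 × 4.17 = 8.3.
Round up to the next whole participant.

n = 9 per group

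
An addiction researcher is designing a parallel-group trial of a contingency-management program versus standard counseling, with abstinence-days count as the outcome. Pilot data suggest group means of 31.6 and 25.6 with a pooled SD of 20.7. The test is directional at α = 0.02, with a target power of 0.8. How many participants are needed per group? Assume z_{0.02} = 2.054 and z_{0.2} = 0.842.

n = 200 per group

Cohen's d = |M₁ − M₂| / SD_pooled = |31.6 − 25.6| / 20.7 = 6.0 / 20.7 = 0.290.
For two independent groups with equal n: n = 2·((z_{α} + z_β) / d)².
z_{α} + z_β = 2.054 + 0.842 = 2.896.
n = 2 × (2.896 / 0.290)² = 2 × 9.986² = 2 × 99.72 = 199.4.
Round up to the next whole participant.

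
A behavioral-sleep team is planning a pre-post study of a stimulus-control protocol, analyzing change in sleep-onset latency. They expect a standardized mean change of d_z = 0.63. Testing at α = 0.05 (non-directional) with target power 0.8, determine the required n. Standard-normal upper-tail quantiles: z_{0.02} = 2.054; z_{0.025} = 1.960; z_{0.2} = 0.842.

For a paired (one-sample on differences) test: n = ((z_{α/2} + z_β) / d)².
z_{α/2} + z_β = 1.960 + 0.842 = 2.802.
n = (2.802 / 0.63)² = 4.448² = 19.78.
Round up.

n = 20 pairs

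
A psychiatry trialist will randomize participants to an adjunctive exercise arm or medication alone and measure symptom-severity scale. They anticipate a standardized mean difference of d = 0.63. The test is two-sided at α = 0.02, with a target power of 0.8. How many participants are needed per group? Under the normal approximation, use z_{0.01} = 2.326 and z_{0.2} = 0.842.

n = 51 per group

For two independent groups with equal n: n = 2·((z_{α/2} + z_β) / d)².
z_{α/2} + z_β = 2.326 + 0.842 = 3.168.
n = 2 × (3.168 / 0.63)² = 2 × 5.029² = 2 × 25.29 = 50.6.
Round up to the next whole participant.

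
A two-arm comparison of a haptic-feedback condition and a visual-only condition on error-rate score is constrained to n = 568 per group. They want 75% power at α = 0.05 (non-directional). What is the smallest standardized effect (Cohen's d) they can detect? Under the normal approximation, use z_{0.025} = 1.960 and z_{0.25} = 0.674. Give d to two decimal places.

For two independent groups of n = 568 each: d_min = (z_{α/2} + z_β)·√(2/n).
z-sum = 1.960 + 0.674 = 2.634.
d_min = 2.634 × √(2/568) = 2.634 × 0.0593 = 0.156.

d_min ≈ 0.16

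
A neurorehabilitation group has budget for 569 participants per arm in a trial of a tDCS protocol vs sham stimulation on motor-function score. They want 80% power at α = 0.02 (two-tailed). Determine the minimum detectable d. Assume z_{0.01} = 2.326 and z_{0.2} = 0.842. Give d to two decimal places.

For two independent groups of n = 569 each: d_min = (z_{α/2} + z_β)·√(2/n).
z-sum = 2.326 + 0.842 = 3.168.
d_min = 3.168 × √(2/569) = 3.168 × 0.0593 = 0.188.

d_min ≈ 0.19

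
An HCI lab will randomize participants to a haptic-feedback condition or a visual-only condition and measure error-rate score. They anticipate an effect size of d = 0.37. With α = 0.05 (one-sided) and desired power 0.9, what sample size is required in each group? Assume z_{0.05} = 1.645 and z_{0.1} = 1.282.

For two independent groups with equal n: n = 2·((z_{α} + z_β) / d)².
z_{α} + z_β = 1.645 + 1.282 = 2.927.
n = 2 × (2.927 / 0.37)² = 2 × 7.911² = 2 × 62.58 = 125.2.
Round up to the next whole participant.

n = 126 per group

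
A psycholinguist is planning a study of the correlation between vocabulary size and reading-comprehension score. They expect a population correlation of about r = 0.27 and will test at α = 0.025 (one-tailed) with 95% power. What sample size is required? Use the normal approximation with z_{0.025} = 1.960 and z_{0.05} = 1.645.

Fisher's z: C = ½·ln((1+r)/(1−r)) = ½·ln(1.7397) = 0.2769.
n = ((z_{α} + z_β)/C)² + 3.
(1.960 + 1.645) / 0.2769 = 3.605 / 0.2769 = 13.019.
n = 13.019² + 3 = 169.50 + 3 = 172.5.
Round up.

n = 173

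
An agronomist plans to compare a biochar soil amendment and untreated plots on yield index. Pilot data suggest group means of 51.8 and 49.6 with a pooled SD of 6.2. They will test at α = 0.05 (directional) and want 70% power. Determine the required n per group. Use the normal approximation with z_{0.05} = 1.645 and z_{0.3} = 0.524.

n = 75 per group

Cohen's d = |M₁ − M₂| / SD_pooled = |51.8 − 49.6| / 6.2 = 2.2 / 6.2 = 0.355.
For two independent groups with equal n: n = 2·((z_{α} + z_β) / d)².
z_{α} + z_β = 1.645 + 0.524 = 2.169.
n = 2 × (2.169 / 0.355)² = 2 × 6.110² = 2 × 37.33 = 74.7.
Round up to the next whole participant.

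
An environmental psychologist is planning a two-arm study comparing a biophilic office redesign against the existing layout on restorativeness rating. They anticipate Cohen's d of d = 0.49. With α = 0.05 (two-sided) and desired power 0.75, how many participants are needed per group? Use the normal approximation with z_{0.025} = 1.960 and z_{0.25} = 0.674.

For two independent groups with equal n: n = 2·((z_{α/2} + z_β) / d)².
z_{α/2} + z_β = 1.960 + 0.674 = 2.634.
n = 2 × (2.634 / 0.49)² = 2 × 5.376² = 2 × 28.90 = 57.8.
Round up to the next whole participant.

n = 58 per group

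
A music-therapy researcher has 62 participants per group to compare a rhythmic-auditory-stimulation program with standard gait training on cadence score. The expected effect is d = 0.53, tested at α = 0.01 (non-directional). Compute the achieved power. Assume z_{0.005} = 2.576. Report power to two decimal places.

For two equal groups, power = Φ(d·√(n/2) − z_{α/2}).
d·√(n/2) = 0.53 × √(62/2) = 0.53 × 5.568 = 2.951.
z_β = 2.951 − 2.576 = 0.375.
Power = Φ(0.375) = 0.646.

power ≈ 0.65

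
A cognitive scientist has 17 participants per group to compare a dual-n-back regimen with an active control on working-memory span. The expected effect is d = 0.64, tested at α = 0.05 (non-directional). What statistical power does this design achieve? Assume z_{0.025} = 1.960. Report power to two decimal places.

For two equal groups, power = Φ(d·√(n/2) − z_{α/2}).
d·√(n/2) = 0.64 × √(17/2) = 0.64 × 2.915 = 1.866.
z_β = 1.866 − 1.960 = -0.094.
Power = Φ(-0.094) = 0.463.

power ≈ 0.46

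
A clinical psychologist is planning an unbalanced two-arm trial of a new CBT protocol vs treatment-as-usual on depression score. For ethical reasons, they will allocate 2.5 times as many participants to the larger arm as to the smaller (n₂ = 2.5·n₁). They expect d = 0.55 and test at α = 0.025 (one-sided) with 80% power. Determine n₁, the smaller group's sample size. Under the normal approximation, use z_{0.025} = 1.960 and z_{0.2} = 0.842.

With allocation ratio k = n₂/n₁ = 2.5, Var(x̄₁−x̄₂) = σ²(1/n₁ + 1/(k·n₁)) = σ²·(k+1)/(k·n₁).
So n₁ = (1 + 1/k)·((z_{α} + z_β)/d)² = 1.400 × (2.802/0.55)².
n₁ = 1.400 × 25.95 = 36.3.
Round up: n₁ = 37, giving n₂ = ⌈2.5 × 37⌉ = ⌈92.5⌉ = 93.

n₁ = 37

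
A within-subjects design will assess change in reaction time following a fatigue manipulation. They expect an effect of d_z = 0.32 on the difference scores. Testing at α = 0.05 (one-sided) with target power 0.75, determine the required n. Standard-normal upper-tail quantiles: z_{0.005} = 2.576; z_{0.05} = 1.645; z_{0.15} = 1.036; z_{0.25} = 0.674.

n = 53 pairs

For a paired (one-sample on differences) test: n = ((z_{α} + z_β) / d)².
z_{α} + z_β = 1.645 + 0.674 = 2.319.
n = (2.319 / 0.32)² = 7.247² = 52.52.
Round up.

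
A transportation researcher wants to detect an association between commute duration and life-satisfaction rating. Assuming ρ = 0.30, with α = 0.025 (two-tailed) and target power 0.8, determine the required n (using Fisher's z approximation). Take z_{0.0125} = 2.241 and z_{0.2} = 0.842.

n = 103

Fisher's z: C = ½·ln((1+r)/(1−r)) = ½·ln(1.8571) = 0.3095.
n = ((z_{α/2} + z_β)/C)² + 3.
(2.241 + 0.842) / 0.3095 = 3.083 / 0.3095 = 9.961.
n = 9.961² + 3 = 99.23 + 3 = 102.2.
Round up.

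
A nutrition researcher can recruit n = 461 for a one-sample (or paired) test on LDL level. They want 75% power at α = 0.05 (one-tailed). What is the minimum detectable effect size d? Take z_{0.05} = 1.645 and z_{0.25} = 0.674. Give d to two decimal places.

d_min ≈ 0.11

For a single sample (or paired design) of n = 461: d_min = (z_{α} + z_β)/√n.
z-sum = 1.645 + 0.674 = 2.319.
d_min = 2.319 / √461 = 2.319 / 21.471 = 0.108.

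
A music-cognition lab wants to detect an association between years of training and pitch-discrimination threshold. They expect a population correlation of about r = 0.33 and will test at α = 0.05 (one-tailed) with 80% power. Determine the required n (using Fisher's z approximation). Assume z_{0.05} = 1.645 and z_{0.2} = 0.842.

Fisher's z: C = ½·ln((1+r)/(1−r)) = ½·ln(1.9851) = 0.3428.
n = ((z_{α} + z_β)/C)² + 3.
(1.645 + 0.842) / 0.3428 = 2.487 / 0.3428 = 7.255.
n = 7.255² + 3 = 52.63 + 3 = 55.6.
Round up.

n = 56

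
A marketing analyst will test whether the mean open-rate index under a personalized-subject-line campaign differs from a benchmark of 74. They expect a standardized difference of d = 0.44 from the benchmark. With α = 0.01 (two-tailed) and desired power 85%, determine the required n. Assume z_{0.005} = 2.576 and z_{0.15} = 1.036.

n = 68

For a one-sample test: n = ((z_{α/2} + z_β) / d)².
z_{α/2} + z_β = 2.576 + 1.036 = 3.612.
n = (3.612 / 0.44)² = 8.209² = 67.39.
Round up.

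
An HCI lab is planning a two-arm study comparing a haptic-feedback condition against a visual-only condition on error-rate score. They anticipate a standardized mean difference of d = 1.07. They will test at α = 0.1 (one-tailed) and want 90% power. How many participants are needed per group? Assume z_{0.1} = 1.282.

For two independent groups with equal n: n = 2·((z_{α} + z_β) / d)².
z_{α} + z_β = 1.282 + 1.282 = 2.564.
n = 2 × (2.564 / 1.07)² = 2 × 2.396² = 2 × 5.74 = 11.5.
Round up to the next whole participant.

n = 12 per group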